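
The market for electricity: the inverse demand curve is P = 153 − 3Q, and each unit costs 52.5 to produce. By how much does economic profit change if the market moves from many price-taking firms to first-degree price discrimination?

Competitive firms price at marginal cost: P = 52.5, giving Q = 33.5.
Profit = (52.5 − 52.5)·33.5 = 0.
With perfect price discrimination, output is the efficient level Q = 33.5 (where demand meets MC), but every buyer pays their willingness to pay: CS = 0 and PS = total surplus.
PS equals the full surplus area, 1683.375. Profit = 1683.375 = 1683.375.
Change in economic profit: 1683.375 − 0 = 1683.375.

π rises by 1683.375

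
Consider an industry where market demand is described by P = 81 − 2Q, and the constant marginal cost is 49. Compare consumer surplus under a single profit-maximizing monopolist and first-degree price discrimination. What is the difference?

The monopolist equates marginal revenue to marginal cost: 81 − 4Q = 49, so Q = 8. From demand, P = 65.
CS = ½·(81 − 65)·8 = 64.
Under first-degree price discrimination the firm charges each unit its demand price and produces up to where P = MC, i.e. Q = 16. Consumer surplus is zero; producer surplus equals total surplus.
CS = 0.
Change in consumer surplus: 0 − 64 = −64.

Consumer surplus falls by 64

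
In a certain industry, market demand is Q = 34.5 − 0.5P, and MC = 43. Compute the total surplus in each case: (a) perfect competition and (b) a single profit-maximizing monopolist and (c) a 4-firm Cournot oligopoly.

Competition: TS = 169; Monopoly: TS = 126.75; Cournot: TS = 162.24

Inverting demand: P = 69 − 2Q.
Perfect competition: P = MC = 43, so 69 − 2Q = 43 and Q = 13.
CS = ½·(69 − 43)·13 = 169; PS = (43 − 43)·13 = 0; TS = 169.
A monopolist chooses Q where MR = MC. MR = 69 − 4Q; setting this equal to 43 gives Q = 6.5 and P = 56.
CS = ½·(69 − 56)·6.5 = 42.25; PS = (56 − 43)·6.5 = 84.5; TS = 126.75.
In a 4-firm Cournot equilibrium, symmetry and the first-order condition give q = (69 − 43)/(10) = 2.6. So Q = 10.4 and P = 48.2.
CS = ½·(69 − 48.2)·10.4 = 108.16; PS = (48.2 − 43)·10.4 = 54.08; TS = 162.24.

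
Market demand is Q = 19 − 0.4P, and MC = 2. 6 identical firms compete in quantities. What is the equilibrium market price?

Inverting demand: P = 47.5 − 2.5Q.
Cournot with 6 identical firms: the symmetric best-response condition is 47.5 − 17.5q = 2. Each firm produces q = 2.6, total output Q = 15.6, price P = 8.5.

P = 8.5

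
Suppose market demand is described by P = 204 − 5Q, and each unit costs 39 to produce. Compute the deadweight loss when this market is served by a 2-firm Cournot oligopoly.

DWL = 302.5

Competitive firms price at marginal cost: P = 39, giving Q = 33.
Cournot with 2 identical firms: the symmetric best-response condition is 204 − 15q = 39. Each firm produces q = 11, total output Q = 22, price P = 94.
DWL is the triangle between Q = 22 and Q = 33: ½·(33 − 22)·(94 − 39) = 302.5.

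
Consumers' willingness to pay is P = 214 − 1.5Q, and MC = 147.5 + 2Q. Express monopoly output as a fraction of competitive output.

Monopoly sets MR = MC: 214 − 3Q = 147.5 + 2Q ⇒ Q = 13.3, P = 214 − 1.5·13.3 = 194.05.
Competitive equilibrium sets price equal to marginal cost: 214 − 1.5Q = 147.5 + 2Q, so Q = 19 and P = 185.5.
Ratio Q_m/Q_c = 13.3/19 = 0.7.

Q_m/Q_c = 0.7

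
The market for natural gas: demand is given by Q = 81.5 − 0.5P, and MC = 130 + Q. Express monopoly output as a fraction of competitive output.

Inverting demand: P = 163 − 2Q.
Monopoly sets MR = MC: 163 − 4Q = 130 + Q ⇒ Q = 6.6, P = 163 − 2·6.6 = 149.8.
Under competition P = MC: 163 − 2Q = 130 + Q ⇒ Q = 11, P = 141.
Ratio Q_m/Q_c = 6.6/11 = 0.6.

Q_m/Q_c = 0.6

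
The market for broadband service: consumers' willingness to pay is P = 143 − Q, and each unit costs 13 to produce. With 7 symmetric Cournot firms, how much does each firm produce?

q_i = 16.25

With 7 symmetric Cournot firms, each firm's FOC gives 143 − 8q = 13, so q = 16.25, Q = 7·16.25 = 113.75, and P = 29.25.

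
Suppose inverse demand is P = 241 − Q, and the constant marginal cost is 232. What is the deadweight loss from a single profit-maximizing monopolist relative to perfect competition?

Under competition P = MC = 232, so Q = (241 − 232)/1 = 9.
The monopolist equates marginal revenue to marginal cost: 241 − 2Q = 232, so Q = 4.5. From demand, P = 236.5.
DWL is the triangle between Q = 4.5 and Q = 9: ½·(9 − 4.5)·(236.5 − 232) = 10.125.

DWL = 10.125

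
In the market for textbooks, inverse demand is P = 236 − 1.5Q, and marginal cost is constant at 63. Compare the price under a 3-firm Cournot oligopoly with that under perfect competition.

Cournot: P = 106.25; Competition: P = 63

In a 3-firm Cournot equilibrium, symmetry and the first-order condition give q = (236 − 63)/(6) = 173/6. So Q = 86.5 and P = 106.25.
Under competition P = MC = 63, so Q = (236 − 63)/1.5 = 346/3.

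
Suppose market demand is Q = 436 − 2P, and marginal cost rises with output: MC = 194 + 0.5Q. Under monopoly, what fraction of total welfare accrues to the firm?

Inverting demand: P = 218 − 0.5Q.
Monopoly sets MR = MC: 218 − Q = 194 + 0.5Q ⇒ Q = 16, P = 218 − 0.5·16 = 210.
CS = ½·(218 − 210)·16 = 64.
PS = P·Q − VC(Q) = 210·16 − (194·16 + ½·0.5·16²) = 192.
Share captured = PS/TS = 192/256 = 0.75.

PS/TS = 0.75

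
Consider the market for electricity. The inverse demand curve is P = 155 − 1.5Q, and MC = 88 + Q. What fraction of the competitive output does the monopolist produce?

Q_m/Q_c = 0.625

Monopoly sets MR = MC: 155 − 3Q = 88 + Q ⇒ Q = 16.75, P = 155 − 1.5·16.75 = 129.875.
Competitive equilibrium sets price equal to marginal cost: 155 − 1.5Q = 88 + Q, so Q = 26.8 and P = 114.8.
Ratio Q_m/Q_c = 16.75/26.8 = 0.625.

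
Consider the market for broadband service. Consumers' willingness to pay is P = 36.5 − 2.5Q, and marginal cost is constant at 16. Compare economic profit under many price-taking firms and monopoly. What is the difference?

Economic profit rises by 42.025

Perfect competition: P = MC = 16, so 36.5 − 2.5Q = 16 and Q = 8.2.
Profit = (16 − 16)·8.2 = 0.
The monopolist equates marginal revenue to marginal cost: 36.5 − 5Q = 16, so Q = 4.1. From demand, P = 26.25.
Profit = (26.25 − 16)·4.1 = 42.025.
Change in economic profit: 42.025 − 0 = 42.025.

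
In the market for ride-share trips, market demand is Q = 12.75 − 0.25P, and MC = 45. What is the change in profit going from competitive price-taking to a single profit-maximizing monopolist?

π rises by 2.25

Inverting demand: P = 51 − 4Q.
Competitive firms price at marginal cost: P = 45, giving Q = 1.5.
Profit = (45 − 45)·1.5 = 0.
The monopolist equates marginal revenue to marginal cost: 51 − 8Q = 45, so Q = 0.75. From demand, P = 48.
Profit = (48 − 45)·0.75 = 2.25.
Change in profit: 2.25 − 0 = 2.25.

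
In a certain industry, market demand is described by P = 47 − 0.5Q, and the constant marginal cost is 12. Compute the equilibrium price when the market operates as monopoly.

The monopolist equates marginal revenue to marginal cost: 47 − Q = 12, so Q = 35. From demand, P = 29.5.

P = 29.5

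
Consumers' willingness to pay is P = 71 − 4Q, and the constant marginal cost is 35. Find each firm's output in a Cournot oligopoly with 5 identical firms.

q_i = 1.5

With 5 symmetric Cournot firms, each firm's FOC gives 71 − 24q = 35, so q = 1.5, Q = 5·1.5 = 7.5, and P = 41.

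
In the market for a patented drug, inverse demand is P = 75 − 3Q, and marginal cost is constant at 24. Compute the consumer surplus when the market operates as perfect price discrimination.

A perfectly discriminating monopolist sells every unit with P(Q) ≥ MC(Q), so output equals the competitive quantity Q = 17. Each buyer pays their reservation price, so CS = 0 and the firm captures all surplus.
CS = 0.

CS = 0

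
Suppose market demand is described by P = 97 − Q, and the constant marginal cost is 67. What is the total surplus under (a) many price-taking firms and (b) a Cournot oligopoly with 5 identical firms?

Competitive firms price at marginal cost: P = 67, giving Q = 30.
CS = ½·(97 − 67)·30 = 450; PS = (67 − 67)·30 = 0; TS = 450.
In a 5-firm Cournot equilibrium, symmetry and the first-order condition give q = (97 − 67)/(6) = 5. So Q = 25 and P = 72.
CS = ½·(97 − 72)·25 = 312.5; PS = (72 − 67)·25 = 125; TS = 437.5.

Competition: TS = 450; Cournot: TS = 437.5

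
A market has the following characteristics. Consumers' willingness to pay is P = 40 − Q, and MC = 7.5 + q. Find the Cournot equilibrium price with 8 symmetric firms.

P = 14

Cournot with 8 identical firms: the symmetric best-response condition is 40 − 9q = 7.5 + q. Each firm produces q = 3.25, total output Q = 26, price P = 14.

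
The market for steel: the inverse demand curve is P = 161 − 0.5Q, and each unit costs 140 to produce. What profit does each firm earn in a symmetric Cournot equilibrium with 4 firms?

In a 4-firm Cournot equilibrium, symmetry and the first-order condition give q = (161 − 140)/(2.5) = 8.4. So Q = 33.6 and P = 144.2.
Each firm's profit = (144.2 − 140)·8.4 = 35.28.

π_i = 35.28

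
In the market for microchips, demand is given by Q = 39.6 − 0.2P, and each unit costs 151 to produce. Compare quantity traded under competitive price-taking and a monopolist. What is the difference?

Q falls by 4.7

Inverting demand: P = 198 − 5Q.
Under competition P = MC = 151, so Q = (198 − 151)/5 = 9.4.
A monopolist chooses Q where MR = MC. MR = 198 − 10Q; setting this equal to 151 gives Q = 4.7 and P = 174.5.
Change in quantity traded: 4.7 − 9.4 = −4.7.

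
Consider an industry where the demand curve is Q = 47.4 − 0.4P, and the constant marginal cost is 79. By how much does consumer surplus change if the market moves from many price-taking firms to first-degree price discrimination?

Inverting demand: P = 118.5 − 2.5Q.
Competitive firms price at marginal cost: P = 79, giving Q = 15.8.
CS = ½·(118.5 − 79)·15.8 = 312.05.
A perfectly discriminating monopolist sells every unit with P(Q) ≥ MC(Q), so output equals the competitive quantity Q = 15.8. Each buyer pays their reservation price, so CS = 0 and the firm captures all surplus.
CS = 0.
Change in consumer surplus: 0 − 312.05 = −312.05.

Consumer surplus falls by 312.05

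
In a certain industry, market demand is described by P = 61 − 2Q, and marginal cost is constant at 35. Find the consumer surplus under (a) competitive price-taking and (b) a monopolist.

Competitive firms price at marginal cost: P = 35, giving Q = 13.
CS = ½·(61 − 35)·13 = 169.
The monopolist equates marginal revenue to marginal cost: 61 − 4Q = 35, so Q = 6.5. From demand, P = 48.
CS = ½·(61 − 48)·6.5 = 42.25.

Competition: CS = 169; Monopoly: CS = 42.25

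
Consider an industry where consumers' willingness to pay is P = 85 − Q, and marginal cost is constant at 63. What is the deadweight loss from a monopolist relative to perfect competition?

Competitive firms price at marginal cost: P = 63, giving Q = 22.
A monopolist chooses Q where MR = MC. MR = 85 − 2Q; setting this equal to 63 gives Q = 11 and P = 74.
DWL is the triangle between Q = 11 and Q = 22: ½·(22 − 11)·(74 − 63) = 60.5.

DWL = 60.5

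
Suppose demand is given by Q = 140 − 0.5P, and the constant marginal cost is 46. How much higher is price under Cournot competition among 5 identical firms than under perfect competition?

Inverting demand: P = 280 − 2Q.
Under competition P = MC = 46, so Q = (280 − 46)/2 = 117.
Cournot with 5 identical firms: the symmetric best-response condition is 280 − 12q = 46. Each firm produces q = 19.5, total output Q = 97.5, price P = 85.
Change in price: 85 − 46 = 39.

Price rises by 39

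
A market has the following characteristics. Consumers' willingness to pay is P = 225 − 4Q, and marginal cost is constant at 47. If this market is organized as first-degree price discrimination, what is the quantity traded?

With perfect price discrimination, output is the efficient level Q = 44.5 (where demand meets MC), but every buyer pays their willingness to pay: CS = 0 and PS = total surplus.

Q = 44.5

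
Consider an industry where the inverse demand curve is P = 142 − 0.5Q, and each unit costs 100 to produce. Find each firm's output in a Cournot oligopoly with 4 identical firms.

q_i = 16.8

In a 4-firm Cournot equilibrium, symmetry and the first-order condition give q = (142 − 100)/(2.5) = 16.8. So Q = 67.2 and P = 108.4.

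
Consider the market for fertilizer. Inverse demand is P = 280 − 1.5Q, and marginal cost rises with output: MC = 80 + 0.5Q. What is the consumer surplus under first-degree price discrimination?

CS = 0

Under first-degree price discrimination the firm charges each unit its demand price and produces up to where P = MC, i.e. Q = 100. Consumer surplus is zero; producer surplus equals total surplus.
CS = 0.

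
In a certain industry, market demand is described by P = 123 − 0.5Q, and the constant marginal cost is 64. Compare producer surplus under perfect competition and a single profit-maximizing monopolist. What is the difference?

Perfect competition: P = MC = 64, so 123 − 0.5Q = 64 and Q = 118.
PS = (64 − 64)·118 = 0.
Monopoly sets MR = MC: 123 − Q = 64 ⇒ Q = 59, P = 123 − 0.5·59 = 93.5.
PS = (93.5 − 64)·59 = 1740.5.
Change in producer surplus: 1740.5 − 0 = 1740.5.

Producer surplus rises by 1740.5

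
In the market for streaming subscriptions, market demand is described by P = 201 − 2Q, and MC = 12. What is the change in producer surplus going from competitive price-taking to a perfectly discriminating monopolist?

Perfect competition: P = MC = 12, so 201 − 2Q = 12 and Q = 94.5.
PS = (12 − 12)·94.5 = 0.
With perfect price discrimination, output is the efficient level Q = 94.5 (where demand meets MC), but every buyer pays their willingness to pay: CS = 0 and PS = total surplus.
PS = ½·(201 − 12)·94.5 = 8930.25.
Change in producer surplus: 8930.25 − 0 = 8930.25.

Producer surplus rises by 8930.25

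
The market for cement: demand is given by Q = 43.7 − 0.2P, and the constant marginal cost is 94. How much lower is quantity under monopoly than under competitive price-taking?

Inverting demand: P = 218.5 − 5Q.
Perfect competition: P = MC = 94, so 218.5 − 5Q = 94 and Q = 24.9.
The monopolist equates marginal revenue to marginal cost: 218.5 − 10Q = 94, so Q = 12.45. From demand, P = 156.25.
Change in quantity: 12.45 − 24.9 = −12.45.

Quantity falls by 12.45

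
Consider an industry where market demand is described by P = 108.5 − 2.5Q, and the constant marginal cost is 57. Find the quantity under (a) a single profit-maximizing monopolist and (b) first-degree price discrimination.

Monopoly: Q = 10.3; Perfect PD: Q = 20.6

A monopolist chooses Q where MR = MC. MR = 108.5 − 5Q; setting this equal to 57 gives Q = 10.3 and P = 82.75.
With perfect price discrimination, output is the efficient level Q = 20.6 (where demand meets MC), but every buyer pays their willingness to pay: CS = 0 and PS = total surplus.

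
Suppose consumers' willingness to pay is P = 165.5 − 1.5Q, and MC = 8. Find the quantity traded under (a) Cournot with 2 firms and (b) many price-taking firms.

Cournot: Q = 70; Competition: Q = 105

In a 2-firm Cournot equilibrium, symmetry and the first-order condition give q = (165.5 − 8)/(4.5) = 35. So Q = 70 and P = 60.5.
Perfect competition: P = MC = 8, so 165.5 − 1.5Q = 8 and Q = 105.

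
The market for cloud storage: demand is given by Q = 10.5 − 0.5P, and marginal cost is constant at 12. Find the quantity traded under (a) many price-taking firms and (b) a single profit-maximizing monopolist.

Competition: Q = 4.5; Monopoly: Q = 2.25

Inverting demand: P = 21 − 2Q.
Competitive firms price at marginal cost: P = 12, giving Q = 4.5.
Monopoly sets MR = MC: 21 − 4Q = 12 ⇒ Q = 2.25, P = 21 − 2·2.25 = 16.5.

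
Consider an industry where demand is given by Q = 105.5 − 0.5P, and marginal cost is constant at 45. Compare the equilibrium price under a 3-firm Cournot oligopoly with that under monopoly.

Inverting demand: P = 211 − 2Q.
With 3 symmetric Cournot firms, each firm's FOC gives 211 − 8q = 45, so q = 20.75, Q = 3·20.75 = 62.25, and P = 86.5.
A monopolist chooses Q where MR = MC. MR = 211 − 4Q; setting this equal to 45 gives Q = 41.5 and P = 128.

Cournot: P = 86.5; Monopoly: P = 128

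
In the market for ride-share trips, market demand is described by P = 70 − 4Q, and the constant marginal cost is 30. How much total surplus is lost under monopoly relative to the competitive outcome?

DWL = 50

Competitive firms price at marginal cost: P = 30, giving Q = 10.
A monopolist chooses Q where MR = MC. MR = 70 − 8Q; setting this equal to 30 gives Q = 5 and P = 50.
DWL is the triangle between Q = 5 and Q = 10: ½·(10 − 5)·(50 − 30) = 50.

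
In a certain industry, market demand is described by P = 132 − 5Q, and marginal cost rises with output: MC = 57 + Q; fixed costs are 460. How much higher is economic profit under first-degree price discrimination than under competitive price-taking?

Competitive equilibrium sets price equal to marginal cost: 132 − 5Q = 57 + Q, so Q = 12.5 and P = 69.5.
Profit = 69.5·12.5 − (57·12.5 + ½·1·12.5²) − 460 = −381.875.
A perfectly discriminating monopolist sells every unit with P(Q) ≥ MC(Q), so output equals the competitive quantity Q = 12.5. Each buyer pays their reservation price, so CS = 0 and the firm captures all surplus.
PS equals the full surplus area, 468.75. Profit = 468.75 − 460 = 8.75.
Change in economic profit: 8.75 − −381.875 = 390.625.

π rises by 390.625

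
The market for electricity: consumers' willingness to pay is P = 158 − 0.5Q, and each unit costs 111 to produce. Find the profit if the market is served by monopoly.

Monopoly sets MR = MC: 158 − Q = 111 ⇒ Q = 47, P = 158 − 0.5·47 = 134.5.
Profit = (134.5 − 111)·47 = 1104.5.

Profit = 1104.5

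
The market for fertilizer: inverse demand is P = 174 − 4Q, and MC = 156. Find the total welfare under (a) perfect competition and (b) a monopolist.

Perfect competition: P = MC = 156, so 174 − 4Q = 156 and Q = 4.5.
CS = ½·(174 − 156)·4.5 = 40.5; PS = (156 − 156)·4.5 = 0; TS = 40.5.
Monopoly sets MR = MC: 174 − 8Q = 156 ⇒ Q = 2.25, P = 174 − 4·2.25 = 165.
CS = ½·(174 − 165)·2.25 = 10.125; PS = (165 − 156)·2.25 = 20.25; TS = 30.375.

Competition: TS = 40.5; Monopoly: TS = 30.375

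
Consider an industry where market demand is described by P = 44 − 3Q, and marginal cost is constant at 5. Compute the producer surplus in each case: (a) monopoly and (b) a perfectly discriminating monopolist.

Monopoly: PS = 126.75; Perfect PD: PS = 253.5

A monopolist chooses Q where MR = MC. MR = 44 − 6Q; setting this equal to 5 gives Q = 6.5 and P = 24.5.
PS = (24.5 − 5)·6.5 = 126.75.
With perfect price discrimination, output is the efficient level Q = 13 (where demand meets MC), but every buyer pays their willingness to pay: CS = 0 and PS = total surplus.
PS = ½·(44 − 5)·13 = 253.5.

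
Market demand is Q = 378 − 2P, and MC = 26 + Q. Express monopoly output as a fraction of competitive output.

Q_m/Q_c = 0.75

Inverting demand: P = 189 − 0.5Q.
Monopoly sets MR = MC: 189 − Q = 26 + Q ⇒ Q = 81.5, P = 189 − 0.5·81.5 = 148.25.
Competitive equilibrium sets price equal to marginal cost: 189 − 0.5Q = 26 + Q, so Q = 326/3 and P = 404/3.
Ratio Q_m/Q_c = 81.5/(326/3) = 0.75.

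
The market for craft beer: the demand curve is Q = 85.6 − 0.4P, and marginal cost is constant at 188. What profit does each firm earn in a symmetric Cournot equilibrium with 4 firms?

π_i = 10.816

Inverting demand: P = 214 − 2.5Q.
With 4 symmetric Cournot firms, each firm's FOC gives 214 − 12.5q = 188, so q = 2.08, Q = 4·2.08 = 8.32, and P = 193.2.
Each firm's profit = (193.2 − 188)·2.08 = 10.816.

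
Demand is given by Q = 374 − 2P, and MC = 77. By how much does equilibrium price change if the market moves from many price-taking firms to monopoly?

Inverting demand: P = 187 − 0.5Q.
Perfect competition: P = MC = 77, so 187 − 0.5Q = 77 and Q = 220.
The monopolist equates marginal revenue to marginal cost: 187 − Q = 77, so Q = 110. From demand, P = 132.
Change in equilibrium price: 132 − 77 = 55.

Equilibrium price rises by 55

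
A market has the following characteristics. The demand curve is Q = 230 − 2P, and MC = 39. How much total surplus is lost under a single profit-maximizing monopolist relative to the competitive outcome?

Inverting demand: P = 115 − 0.5Q.
Perfect competition: P = MC = 39, so 115 − 0.5Q = 39 and Q = 152.
Monopoly sets MR = MC: 115 − Q = 39 ⇒ Q = 76, P = 115 − 0.5·76 = 77.
DWL is the triangle between Q = 76 and Q = 152: ½·(152 − 76)·(77 − 39) = 1444.

DWL = 1444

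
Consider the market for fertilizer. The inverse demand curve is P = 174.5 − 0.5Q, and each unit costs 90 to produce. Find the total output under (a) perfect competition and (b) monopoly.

Perfect competition: P = MC = 90, so 174.5 − 0.5Q = 90 and Q = 169.
A monopolist chooses Q where MR = MC. MR = 174.5 − Q; setting this equal to 90 gives Q = 84.5 and P = 132.25.

Competition: Q = 169; Monopoly: Q = 84.5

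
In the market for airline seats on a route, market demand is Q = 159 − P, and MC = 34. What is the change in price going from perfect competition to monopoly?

Inverting demand: P = 159 − Q.
Under competition P = MC = 34, so Q = (159 − 34)/1 = 125.
A monopolist chooses Q where MR = MC. MR = 159 − 2Q; setting this equal to 34 gives Q = 62.5 and P = 96.5.
Change in price: 96.5 − 34 = 62.5.

Price rises by 62.5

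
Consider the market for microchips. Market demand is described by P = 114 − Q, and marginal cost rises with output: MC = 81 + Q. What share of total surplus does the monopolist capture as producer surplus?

PS/TS = 0.75

The monopolist equates marginal revenue to marginal cost: 114 − 2Q = 81 + Q, so Q = 11. From demand, P = 103.
CS = ½·(114 − 103)·11 = 60.5.
PS = P·Q − VC(Q) = 103·11 − (81·11 + ½·1·11²) = 181.5.
Share captured = PS/TS = 181.5/242 = 0.75.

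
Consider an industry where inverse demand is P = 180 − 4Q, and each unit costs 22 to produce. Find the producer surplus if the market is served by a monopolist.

PS = 1560.25

Monopoly sets MR = MC: 180 − 8Q = 22 ⇒ Q = 19.75, P = 180 − 4·19.75 = 101.
PS = (101 − 22)·19.75 = 1560.25.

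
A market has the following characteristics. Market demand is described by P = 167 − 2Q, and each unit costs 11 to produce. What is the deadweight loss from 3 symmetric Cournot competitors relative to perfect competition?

DWL = 380.25

Perfect competition: P = MC = 11, so 167 − 2Q = 11 and Q = 78.
In a 3-firm Cournot equilibrium, symmetry and the first-order condition give q = (167 − 11)/(8) = 19.5. So Q = 58.5 and P = 50.
DWL is the triangle between Q = 58.5 and Q = 78: ½·(78 − 58.5)·(50 − 11) = 380.25.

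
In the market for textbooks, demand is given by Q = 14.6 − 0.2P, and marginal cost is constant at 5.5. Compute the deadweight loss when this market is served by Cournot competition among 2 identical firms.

DWL = 50.625

Inverting demand: P = 73 − 5Q.
Perfect competition: P = MC = 5.5, so 73 − 5Q = 5.5 and Q = 13.5.
In a 2-firm Cournot equilibrium, symmetry and the first-order condition give q = (73 − 5.5)/(15) = 4.5. So Q = 9 and P = 28.
DWL is the triangle between Q = 9 and Q = 13.5: ½·(13.5 − 9)·(28 − 5.5) = 50.625.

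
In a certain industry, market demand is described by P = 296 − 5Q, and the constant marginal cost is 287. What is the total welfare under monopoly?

Monopoly sets MR = MC: 296 − 10Q = 287 ⇒ Q = 0.9, P = 296 − 5·0.9 = 291.5.
CS = ½·(296 − 291.5)·0.9 = 2.025; PS = (291.5 − 287)·0.9 = 4.05; TS = 6.075.

TS = 6.075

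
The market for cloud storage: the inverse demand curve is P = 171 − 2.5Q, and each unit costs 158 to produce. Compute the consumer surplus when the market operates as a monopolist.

The monopolist equates marginal revenue to marginal cost: 171 − 5Q = 158, so Q = 2.6. From demand, P = 164.5.
CS = ½·(171 − 164.5)·2.6 = 8.45.

CS = 8.45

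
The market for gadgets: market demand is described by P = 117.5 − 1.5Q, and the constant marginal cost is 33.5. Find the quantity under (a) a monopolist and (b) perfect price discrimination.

Monopoly: Q = 28; Perfect PD: Q = 56

Monopoly sets MR = MC: 117.5 − 3Q = 33.5 ⇒ Q = 28, P = 117.5 − 1.5·28 = 75.5.
With perfect price discrimination, output is the efficient level Q = 56 (where demand meets MC), but every buyer pays their willingness to pay: CS = 0 and PS = total surplus.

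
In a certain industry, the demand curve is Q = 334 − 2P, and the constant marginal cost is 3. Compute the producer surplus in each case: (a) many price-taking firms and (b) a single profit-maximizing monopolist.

Inverting demand: P = 167 − 0.5Q.
Under competition P = MC = 3, so Q = (167 − 3)/0.5 = 328.
PS = (3 − 3)·328 = 0.
Monopoly sets MR = MC: 167 − Q = 3 ⇒ Q = 164, P = 167 − 0.5·164 = 85.
PS = (85 − 3)·164 = 13448.

Competition: PS = 0; Monopoly: PS = 13448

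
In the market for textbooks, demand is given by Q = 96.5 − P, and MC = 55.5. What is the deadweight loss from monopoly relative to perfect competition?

Inverting demand: P = 96.5 − Q.
Under competition P = MC = 55.5, so Q = (96.5 − 55.5)/1 = 41.
The monopolist equates marginal revenue to marginal cost: 96.5 − 2Q = 55.5, so Q = 20.5. From demand, P = 76.
DWL is the triangle between Q = 20.5 and Q = 41: ½·(41 − 20.5)·(76 − 55.5) = 210.125.

DWL = 210.125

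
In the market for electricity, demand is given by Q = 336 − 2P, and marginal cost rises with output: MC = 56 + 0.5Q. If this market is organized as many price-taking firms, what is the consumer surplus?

Inverting demand: P = 168 − 0.5Q.
Competitive equilibrium sets price equal to marginal cost: 168 − 0.5Q = 56 + 0.5Q, so Q = 112 and P = 112.
CS = ½·(168 − 112)·112 = 3136.

CS = 3136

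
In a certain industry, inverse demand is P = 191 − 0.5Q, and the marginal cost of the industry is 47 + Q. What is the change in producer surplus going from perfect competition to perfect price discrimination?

PS rises by 2304

Competitive equilibrium sets price equal to marginal cost: 191 − 0.5Q = 47 + Q, so Q = 96 and P = 143.
PS = P·Q − VC(Q) = 143·96 − (47·96 + ½·1·96²) = 4608.
Under first-degree price discrimination the firm charges each unit its demand price and produces up to where P = MC, i.e. Q = 96. Consumer surplus is zero; producer surplus equals total surplus.
PS = ½·(191 − 47)·96 = 6912.
Change in producer surplus: 6912 − 4608 = 2304.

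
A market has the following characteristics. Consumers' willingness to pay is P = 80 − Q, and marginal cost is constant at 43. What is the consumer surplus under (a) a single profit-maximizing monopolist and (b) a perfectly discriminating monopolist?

The monopolist equates marginal revenue to marginal cost: 80 − 2Q = 43, so Q = 18.5. From demand, P = 61.5.
CS = ½·(80 − 61.5)·18.5 = 171.125.
Under first-degree price discrimination the firm charges each unit its demand price and produces up to where P = MC, i.e. Q = 37. Consumer surplus is zero; producer surplus equals total surplus.
CS = 0.

Monopoly: CS = 171.125; Perfect PD: CS = 0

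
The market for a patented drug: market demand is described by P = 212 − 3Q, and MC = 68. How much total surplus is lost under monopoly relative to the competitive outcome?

Perfect competition: P = MC = 68, so 212 − 3Q = 68 and Q = 48.
A monopolist chooses Q where MR = MC. MR = 212 − 6Q; setting this equal to 68 gives Q = 24 and P = 140.
DWL is the triangle between Q = 24 and Q = 48: ½·(48 − 24)·(140 − 68) = 864.

DWL = 864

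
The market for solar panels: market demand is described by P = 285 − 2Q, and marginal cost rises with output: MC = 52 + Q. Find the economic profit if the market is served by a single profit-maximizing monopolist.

The monopolist equates marginal revenue to marginal cost: 285 − 4Q = 52 + Q, so Q = 46.6. From demand, P = 191.8.
Profit = 191.8·46.6 − (52·46.6 + ½·1·46.6²) = 5428.9.

Profit = 5428.9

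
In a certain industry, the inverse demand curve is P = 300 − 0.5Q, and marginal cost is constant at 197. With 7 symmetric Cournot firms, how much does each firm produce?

With 7 symmetric Cournot firms, each firm's FOC gives 300 − 4q = 197, so q = 25.75, Q = 7·25.75 = 180.25, and P = 209.875.

q_i = 25.75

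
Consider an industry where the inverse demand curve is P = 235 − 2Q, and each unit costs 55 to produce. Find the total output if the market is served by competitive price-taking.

Q = 90

Perfect competition: P = MC = 55, so 235 − 2Q = 55 and Q = 90.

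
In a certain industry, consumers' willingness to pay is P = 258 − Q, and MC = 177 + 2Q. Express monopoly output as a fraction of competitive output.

Monopoly sets MR = MC: 258 − 2Q = 177 + 2Q ⇒ Q = 20.25, P = 258 − 20.25 = 237.75.
Under competition P = MC: 258 − Q = 177 + 2Q ⇒ Q = 27, P = 231.
Ratio Q_m/Q_c = 20.25/27 = 0.75.

Q_m/Q_c = 0.75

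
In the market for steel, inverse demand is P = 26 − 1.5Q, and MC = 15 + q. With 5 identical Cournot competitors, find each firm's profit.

Cournot with 5 identical firms: the symmetric best-response condition is 26 − 9q = 15 + q. Each firm produces q = 1.1, total output Q = 5.5, price P = 17.75.
Each firm's profit = 17.75·1.1 − (15·1.1 + ½·1·1.1²) = 2.42.

π_i = 2.42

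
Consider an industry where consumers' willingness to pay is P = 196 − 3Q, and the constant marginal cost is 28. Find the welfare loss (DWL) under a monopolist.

DWL = 1176

Perfect competition: P = MC = 28, so 196 − 3Q = 28 and Q = 56.
Monopoly sets MR = MC: 196 − 6Q = 28 ⇒ Q = 28, P = 196 − 3·28 = 112.
DWL is the triangle between Q = 28 and Q = 56: ½·(56 − 28)·(112 − 28) = 1176.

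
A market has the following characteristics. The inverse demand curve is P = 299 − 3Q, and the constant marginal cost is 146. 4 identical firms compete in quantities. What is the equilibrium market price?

P = 176.6

Cournot with 4 identical firms: the symmetric best-response condition is 299 − 15q = 146. Each firm produces q = 10.2, total output Q = 40.8, price P = 176.6.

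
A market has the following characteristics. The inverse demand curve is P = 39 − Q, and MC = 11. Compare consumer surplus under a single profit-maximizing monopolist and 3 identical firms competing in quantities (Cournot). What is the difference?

Consumer surplus rises by 122.5

Monopoly sets MR = MC: 39 − 2Q = 11 ⇒ Q = 14, P = 39 − 14 = 25.
CS = ½·(39 − 25)·14 = 98.
Cournot with 3 identical firms: the symmetric best-response condition is 39 − 4q = 11. Each firm produces q = 7, total output Q = 21, price P = 18.
CS = ½·(39 − 18)·21 = 220.5.
Change in consumer surplus: 220.5 − 98 = 122.5.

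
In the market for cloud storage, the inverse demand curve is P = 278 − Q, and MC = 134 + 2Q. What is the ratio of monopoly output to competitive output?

Q_m/Q_c = 0.75

A monopolist chooses Q where MR = MC. MR = 278 − 2Q; setting this equal to 134 + 2Q gives Q = 36 and P = 242.
Competitive equilibrium sets price equal to marginal cost: 278 − Q = 134 + 2Q, so Q = 48 and P = 230.
Ratio Q_m/Q_c = 36/48 = 0.75.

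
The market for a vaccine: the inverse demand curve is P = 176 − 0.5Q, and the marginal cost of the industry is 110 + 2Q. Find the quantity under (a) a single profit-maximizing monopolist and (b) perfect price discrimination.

Monopoly sets MR = MC: 176 − Q = 110 + 2Q ⇒ Q = 22, P = 176 − 0.5·22 = 165.
With perfect price discrimination, output is the efficient level Q = 26.4 (where demand meets MC), but every buyer pays their willingness to pay: CS = 0 and PS = total surplus.

Monopoly: Q = 22; Perfect PD: Q = 26.4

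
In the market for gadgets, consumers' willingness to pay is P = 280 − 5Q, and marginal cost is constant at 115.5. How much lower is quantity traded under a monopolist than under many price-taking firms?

Perfect competition: P = MC = 115.5, so 280 − 5Q = 115.5 and Q = 32.9.
The monopolist equates marginal revenue to marginal cost: 280 − 10Q = 115.5, so Q = 16.45. From demand, P = 197.75.
Change in quantity traded: 16.45 − 32.9 = −16.45.

Quantity traded falls by 16.45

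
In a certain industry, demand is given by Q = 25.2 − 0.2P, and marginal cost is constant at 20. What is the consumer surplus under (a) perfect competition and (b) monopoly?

Competition: CS = 1123.6; Monopoly: CS = 280.9

Inverting demand: P = 126 − 5Q.
Competitive firms price at marginal cost: P = 20, giving Q = 21.2.
CS = ½·(126 − 20)·21.2 = 1123.6.
Monopoly sets MR = MC: 126 − 10Q = 20 ⇒ Q = 10.6, P = 126 − 5·10.6 = 73.
CS = ½·(126 − 73)·10.6 = 280.9.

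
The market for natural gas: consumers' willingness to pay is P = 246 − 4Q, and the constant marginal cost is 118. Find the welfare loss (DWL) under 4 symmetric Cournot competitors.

DWL = 81.92

Under competition P = MC = 118, so Q = (246 − 118)/4 = 32.
Cournot with 4 identical firms: the symmetric best-response condition is 246 − 20q = 118. Each firm produces q = 6.4, total output Q = 25.6, price P = 143.6.
DWL is the triangle between Q = 25.6 and Q = 32: ½·(32 − 25.6)·(143.6 − 118) = 81.92.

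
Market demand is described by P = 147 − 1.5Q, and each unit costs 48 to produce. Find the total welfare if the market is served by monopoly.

A monopolist chooses Q where MR = MC. MR = 147 − 3Q; setting this equal to 48 gives Q = 33 and P = 97.5.
CS = ½·(147 − 97.5)·33 = 816.75; PS = (97.5 − 48)·33 = 1633.5; TS = 2450.25.

TS = 2450.25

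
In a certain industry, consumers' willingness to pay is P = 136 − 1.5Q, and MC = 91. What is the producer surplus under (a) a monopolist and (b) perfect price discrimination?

A monopolist chooses Q where MR = MC. MR = 136 − 3Q; setting this equal to 91 gives Q = 15 and P = 113.5.
PS = (113.5 − 91)·15 = 337.5.
A perfectly discriminating monopolist sells every unit with P(Q) ≥ MC(Q), so output equals the competitive quantity Q = 30. Each buyer pays their reservation price, so CS = 0 and the firm captures all surplus.
PS = ½·(136 − 91)·30 = 675.

Monopoly: PS = 337.5; Perfect PD: PS = 675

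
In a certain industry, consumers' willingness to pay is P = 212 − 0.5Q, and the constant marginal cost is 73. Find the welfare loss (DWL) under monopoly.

Competitive firms price at marginal cost: P = 73, giving Q = 278.
A monopolist chooses Q where MR = MC. MR = 212 − Q; setting this equal to 73 gives Q = 139 and P = 142.5.
DWL is the triangle between Q = 139 and Q = 278: ½·(278 − 139)·(142.5 − 73) = 4830.25.

DWL = 4830.25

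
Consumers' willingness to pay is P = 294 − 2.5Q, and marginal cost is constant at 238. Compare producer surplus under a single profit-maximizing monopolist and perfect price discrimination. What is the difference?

Monopoly sets MR = MC: 294 − 5Q = 238 ⇒ Q = 11.2, P = 294 − 2.5·11.2 = 266.
PS = (266 − 238)·11.2 = 313.6.
With perfect price discrimination, output is the efficient level Q = 22.4 (where demand meets MC), but every buyer pays their willingness to pay: CS = 0 and PS = total surplus.
PS = ½·(294 − 238)·22.4 = 627.2.
Change in producer surplus: 627.2 − 313.6 = 313.6.

PS rises by 313.6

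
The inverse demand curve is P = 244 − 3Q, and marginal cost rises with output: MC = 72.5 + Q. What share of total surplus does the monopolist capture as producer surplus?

PS/TS = 0.7

Monopoly sets MR = MC: 244 − 6Q = 72.5 + Q ⇒ Q = 24.5, P = 244 − 3·24.5 = 170.5.
CS = ½·(244 − 170.5)·24.5 = 900.375.
PS = P·Q − VC(Q) = 170.5·24.5 − (72.5·24.5 + ½·1·24.5²) = 2100.875.
Share captured = PS/TS = 2100.875/3001.25 = 0.7.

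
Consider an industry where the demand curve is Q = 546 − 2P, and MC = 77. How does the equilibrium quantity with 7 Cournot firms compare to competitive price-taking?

Cournot: Q = 343; Competition: Q = 392

Inverting demand: P = 273 − 0.5Q.
With 7 symmetric Cournot firms, each firm's FOC gives 273 − 4q = 77, so q = 49, Q = 7·49 = 343, and P = 101.5.
Perfect competition: P = MC = 77, so 273 − 0.5Q = 77 and Q = 392.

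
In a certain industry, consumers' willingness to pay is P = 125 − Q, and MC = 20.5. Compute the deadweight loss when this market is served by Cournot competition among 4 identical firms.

DWL = 218.405

Under competition P = MC = 20.5, so Q = (125 − 20.5)/1 = 104.5.
Cournot with 4 identical firms: the symmetric best-response condition is 125 − 5q = 20.5. Each firm produces q = 20.9, total output Q = 83.6, price P = 41.4.
DWL is the triangle between Q = 83.6 and Q = 104.5: ½·(104.5 − 83.6)·(41.4 − 20.5) = 218.405.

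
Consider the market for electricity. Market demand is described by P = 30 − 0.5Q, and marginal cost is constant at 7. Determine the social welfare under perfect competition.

TS = 529

Competitive firms price at marginal cost: P = 7, giving Q = 46.
CS = ½·(30 − 7)·46 = 529; PS = (7 − 7)·46 = 0; TS = 529.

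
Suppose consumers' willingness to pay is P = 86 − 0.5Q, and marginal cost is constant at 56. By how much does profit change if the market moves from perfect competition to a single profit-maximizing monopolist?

Perfect competition: P = MC = 56, so 86 − 0.5Q = 56 and Q = 60.
Profit = (56 − 56)·60 = 0.
A monopolist chooses Q where MR = MC. MR = 86 − Q; setting this equal to 56 gives Q = 30 and P = 71.
Profit = (71 − 56)·30 = 450.
Change in profit: 450 − 0 = 450.

Profit rises by 450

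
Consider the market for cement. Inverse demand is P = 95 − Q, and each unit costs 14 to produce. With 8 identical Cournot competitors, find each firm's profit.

Cournot with 8 identical firms: the symmetric best-response condition is 95 − 9q = 14. Each firm produces q = 9, total output Q = 72, price P = 23.
Each firm's profit = (23 − 14)·9 = 81.

π_i = 81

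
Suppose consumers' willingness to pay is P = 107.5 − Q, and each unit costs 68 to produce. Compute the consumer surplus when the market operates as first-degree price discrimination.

CS = 0

Under first-degree price discrimination the firm charges each unit its demand price and produces up to where P = MC, i.e. Q = 39.5. Consumer surplus is zero; producer surplus equals total surplus.
CS = 0.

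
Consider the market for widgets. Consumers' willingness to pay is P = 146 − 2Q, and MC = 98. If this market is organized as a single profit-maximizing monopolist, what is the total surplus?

TS = 432

The monopolist equates marginal revenue to marginal cost: 146 − 4Q = 98, so Q = 12. From demand, P = 122.
CS = ½·(146 − 122)·12 = 144; PS = (122 − 98)·12 = 288; TS = 432.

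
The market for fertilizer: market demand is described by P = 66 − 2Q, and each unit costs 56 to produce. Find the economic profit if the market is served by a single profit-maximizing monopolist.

The monopolist equates marginal revenue to marginal cost: 66 − 4Q = 56, so Q = 2.5. From demand, P = 61.
Profit = (61 − 56)·2.5 = 12.5.

Profit = 12.5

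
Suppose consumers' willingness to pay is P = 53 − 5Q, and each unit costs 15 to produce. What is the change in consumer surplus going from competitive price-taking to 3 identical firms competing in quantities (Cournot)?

CS falls by 63.175

Competitive firms price at marginal cost: P = 15, giving Q = 7.6.
CS = ½·(53 − 15)·7.6 = 144.4.
In a 3-firm Cournot equilibrium, symmetry and the first-order condition give q = (53 − 15)/(20) = 1.9. So Q = 5.7 and P = 24.5.
CS = ½·(53 − 24.5)·5.7 = 81.225.
Change in consumer surplus: 81.225 − 144.4 = −63.175.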